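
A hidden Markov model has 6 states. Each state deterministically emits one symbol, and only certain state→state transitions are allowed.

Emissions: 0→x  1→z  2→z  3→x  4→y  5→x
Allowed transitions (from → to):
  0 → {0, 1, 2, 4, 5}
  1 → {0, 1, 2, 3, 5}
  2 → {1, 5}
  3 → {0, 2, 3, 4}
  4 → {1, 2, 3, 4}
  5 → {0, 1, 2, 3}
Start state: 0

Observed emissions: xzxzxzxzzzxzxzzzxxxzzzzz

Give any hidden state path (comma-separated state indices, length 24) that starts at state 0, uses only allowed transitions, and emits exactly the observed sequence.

  t0 'x' -> {0,3,5}, take 0 (start)
  t1 'z' -> {1,2}, take 2 (0->2 ok)
  t2 'x' -> {0,3,5}, take 5 (2->5 ok)
  t3 'z' -> {1,2}, take 2 (5->2 ok)
  t4 'x' -> {0,3,5}, take 5 (2->5 ok)
  t5 'z' -> {1,2}, take 1 (5->1 ok)
  t6 'x' -> {0,3,5}, take 0 (1->0 ok)
  t7 'z' -> {1,2}, take 2 (0->2 ok)
  t8 'z' -> {1,2}, take 1 (2->1 ok)
  t9 'z' -> {1,2}, take 2 (1->2 ok)
  t10 'x' -> {0,3,5}, take 5 (2->5 ok)
  t11 'z' -> {1,2}, take 1 (5->1 ok)
  t12 'x' -> {0,3,5}, take 5 (1->5 ok)
  t13 'z' -> {1,2}, take 2 (5->2 ok)
  t14 'z' -> {1,2}, take 1 (2->1 ok)
  t15 'z' -> {1,2}, take 2 (1->2 ok)
  t16 'x' -> {0,3,5}, take 5 (2->5 ok)
  t17 'x' -> {0,3,5}, take 0 (5->0 ok)
  t18 'x' -> {0,3,5}, take 0 (0->0 ok)
  t19 'z' -> {1,2}, take 2 (0->2 ok)
  t20 'z' -> {1,2}, take 1 (2->1 ok)
  t21 'z' -> {1,2}, take 1 (1->1 ok)
  t22 'z' -> {1,2}, take 2 (1->2 ok)
  t23 'z' -> {1,2}, take 1 (2->1 ok)

0,2,5,2,5,1,0,2,1,2,5,1,5,2,1,2,5,0,0,2,1,1,2,1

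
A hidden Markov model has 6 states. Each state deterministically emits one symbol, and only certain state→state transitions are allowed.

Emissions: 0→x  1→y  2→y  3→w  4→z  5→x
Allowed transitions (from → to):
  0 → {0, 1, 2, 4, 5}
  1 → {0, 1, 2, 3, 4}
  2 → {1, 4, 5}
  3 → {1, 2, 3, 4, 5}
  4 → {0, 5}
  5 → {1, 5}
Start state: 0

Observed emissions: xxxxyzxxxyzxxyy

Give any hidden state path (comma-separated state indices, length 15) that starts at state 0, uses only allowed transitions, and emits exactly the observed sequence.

  pos 0: x in {0,5}, choose 0; start
  pos 1: x in {0,5}, choose 0; 0->0 ok
  pos 2: x in {0,5}, choose 5; 0->5 ok
  pos 3: x in {0,5}, choose 5; 5->5 ok
  pos 4: y in {1,2}, choose 1; 5->1 ok
  pos 5: z in {4}, choose 4; 1->4 ok
  pos 6: x in {0,5}, choose 5; 4->5 ok
  pos 7: x in {0,5}, choose 5; 5->5 ok
  pos 8: x in {0,5}, choose 5; 5->5 ok
  pos 9: y in {1,2}, choose 1; 5->1 ok
  pos 10: z in {4}, choose 4; 1->4 ok
  pos 11: x in {0,5}, choose 0; 4->0 ok
  pos 12: x in {0,5}, choose 0; 0->0 ok
  pos 13: y in {1,2}, choose 2; 0->2 ok
  pos 14: y in {1,2}, choose 1; 2->1 ok

0,0,5,5,1,4,5,5,5,1,4,0,0,2,1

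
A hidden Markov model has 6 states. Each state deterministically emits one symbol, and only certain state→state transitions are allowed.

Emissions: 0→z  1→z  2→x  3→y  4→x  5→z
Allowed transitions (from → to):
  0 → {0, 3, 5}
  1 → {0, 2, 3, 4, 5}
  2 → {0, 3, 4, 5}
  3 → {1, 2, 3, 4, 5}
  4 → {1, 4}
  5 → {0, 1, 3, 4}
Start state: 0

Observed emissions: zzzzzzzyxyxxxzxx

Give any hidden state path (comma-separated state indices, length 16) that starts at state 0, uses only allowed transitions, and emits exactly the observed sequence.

  [0] z  {0,1,5}  => 0  start
  [1] z  {0,1,5}  => 5  0->5 ok
  [2] z  {0,1,5}  => 0  5->0 ok
  [3] z  {0,1,5}  => 5  0->5 ok
  [4] z  {0,1,5}  => 0  5->0 ok
  [5] z  {0,1,5}  => 5  0->5 ok
  [6] z  {0,1,5}  => 0  5->0 ok
  [7] y  {3}  => 3  0->3 ok
  [8] x  {2,4}  => 2  3->2 ok
  [9] y  {3}  => 3  2->3 ok
  [10] x  {2,4}  => 4  3->4 ok
  [11] x  {2,4}  => 4  4->4 ok
  [12] x  {2,4}  => 4  4->4 ok
  [13] z  {0,1,5}  => 1  4->1 ok
  [14] x  {2,4}  => 4  1->4 ok
  [15] x  {2,4}  => 4  4->4 ok

0,5,0,5,0,5,0,3,2,3,4,4,4,1,4,4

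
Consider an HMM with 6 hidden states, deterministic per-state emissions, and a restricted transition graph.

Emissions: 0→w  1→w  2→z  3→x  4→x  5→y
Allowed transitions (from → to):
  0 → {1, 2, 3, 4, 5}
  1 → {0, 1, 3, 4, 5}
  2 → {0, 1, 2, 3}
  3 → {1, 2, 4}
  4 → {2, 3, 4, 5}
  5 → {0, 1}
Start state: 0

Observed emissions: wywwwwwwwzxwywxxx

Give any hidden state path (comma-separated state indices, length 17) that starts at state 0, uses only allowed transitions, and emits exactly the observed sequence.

0,5,1,1,1,1,1,1,0,2,3,1,5,0,3,4,3

  t0 'w' -> {0,1}, take 0 (start)
  t1 'y' -> {5}, take 5 (0->5 ok)
  t2 'w' -> {0,1}, take 1 (5->1 ok)
  t3 'w' -> {0,1}, take 1 (1->1 ok)
  t4 'w' -> {0,1}, take 1 (1->1 ok)
  t5 'w' -> {0,1}, take 1 (1->1 ok)
  t6 'w' -> {0,1}, take 1 (1->1 ok)
  t7 'w' -> {0,1}, take 1 (1->1 ok)
  t8 'w' -> {0,1}, take 0 (1->0 ok)
  t9 'z' -> {2}, take 2 (0->2 ok)
  t10 'x' -> {3,4}, take 3 (2->3 ok)
  t11 'w' -> {0,1}, take 1 (3->1 ok)
  t12 'y' -> {5}, take 5 (1->5 ok)
  t13 'w' -> {0,1}, take 0 (5->0 ok)
  t14 'x' -> {3,4}, take 3 (0->3 ok)
  t15 'x' -> {3,4}, take 4 (3->4 ok)
  t16 'x' -> {3,4}, take 3 (4->3 ok)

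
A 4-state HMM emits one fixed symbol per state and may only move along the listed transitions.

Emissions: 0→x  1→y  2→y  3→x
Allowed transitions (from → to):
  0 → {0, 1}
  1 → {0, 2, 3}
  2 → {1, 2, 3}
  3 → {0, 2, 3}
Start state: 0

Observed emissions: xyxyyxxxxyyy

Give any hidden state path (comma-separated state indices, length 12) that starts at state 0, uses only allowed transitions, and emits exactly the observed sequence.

  0: obs=x cand={0,3} pick 0 [start]
  1: obs=y cand={1,2} pick 1 [0->1 ok]
  2: obs=x cand={0,3} pick 3 [1->3 ok]
  3: obs=y cand={1,2} pick 2 [3->2 ok]
  4: obs=y cand={1,2} pick 1 [2->1 ok]
  5: obs=x cand={0,3} pick 3 [1->3 ok]
  6: obs=x cand={0,3} pick 3 [3->3 ok]
  7: obs=x cand={0,3} pick 0 [3->0 ok]
  8: obs=x cand={0,3} pick 0 [0->0 ok]
  9: obs=y cand={1,2} pick 1 [0->1 ok]
  10: obs=y cand={1,2} pick 2 [1->2 ok]
  11: obs=y cand={1,2} pick 1 [2->1 ok]

0,1,3,2,1,3,3,0,0,1,2,1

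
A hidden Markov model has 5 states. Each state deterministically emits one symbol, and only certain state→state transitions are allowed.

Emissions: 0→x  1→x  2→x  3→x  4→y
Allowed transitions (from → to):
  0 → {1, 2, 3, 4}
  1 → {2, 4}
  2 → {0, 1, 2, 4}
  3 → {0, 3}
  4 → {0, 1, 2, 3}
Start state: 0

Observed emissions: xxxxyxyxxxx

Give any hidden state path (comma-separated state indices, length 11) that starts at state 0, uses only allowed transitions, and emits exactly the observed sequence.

0,1,2,1,4,1,4,3,3,0,3

  t0 'x' -> {0,1,2,3}, take 0 (start)
  t1 'x' -> {0,1,2,3}, take 1 (0->1 ok)
  t2 'x' -> {0,1,2,3}, take 2 (1->2 ok)
  t3 'x' -> {0,1,2,3}, take 1 (2->1 ok)
  t4 'y' -> {4}, take 4 (1->4 ok)
  t5 'x' -> {0,1,2,3}, take 1 (4->1 ok)
  t6 'y' -> {4}, take 4 (1->4 ok)
  t7 'x' -> {0,1,2,3}, take 3 (4->3 ok)
  t8 'x' -> {0,1,2,3}, take 3 (3->3 ok)
  t9 'x' -> {0,1,2,3}, take 0 (3->0 ok)
  t10 'x' -> {0,1,2,3}, take 3 (0->3 ok)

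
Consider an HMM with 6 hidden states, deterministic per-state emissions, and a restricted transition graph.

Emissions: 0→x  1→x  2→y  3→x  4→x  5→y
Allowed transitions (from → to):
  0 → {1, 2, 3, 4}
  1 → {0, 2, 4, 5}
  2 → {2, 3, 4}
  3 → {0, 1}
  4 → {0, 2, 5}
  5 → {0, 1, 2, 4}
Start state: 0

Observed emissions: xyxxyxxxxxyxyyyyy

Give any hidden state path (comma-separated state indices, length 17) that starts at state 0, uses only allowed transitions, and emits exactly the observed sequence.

  0: obs=x cand={0,1,3,4} pick 0 [start]
  1: obs=y cand={2,5} pick 2 [0->2 ok]
  2: obs=x cand={0,1,3,4} pick 4 [2->4 ok]
  3: obs=x cand={0,1,3,4} pick 0 [4->0 ok]
  4: obs=y cand={2,5} pick 2 [0->2 ok]
  5: obs=x cand={0,1,3,4} pick 3 [2->3 ok]
  6: obs=x cand={0,1,3,4} pick 0 [3->0 ok]
  7: obs=x cand={0,1,3,4} pick 3 [0->3 ok]
  8: obs=x cand={0,1,3,4} pick 1 [3->1 ok]
  9: obs=x cand={0,1,3,4} pick 4 [1->4 ok]
  10: obs=y cand={2,5} pick 5 [4->5 ok]
  11: obs=x cand={0,1,3,4} pick 4 [5->4 ok]
  12: obs=y cand={2,5} pick 5 [4->5 ok]
  13: obs=y cand={2,5} pick 2 [5->2 ok]
  14: obs=y cand={2,5} pick 2 [2->2 ok]
  15: obs=y cand={2,5} pick 2 [2->2 ok]
  16: obs=y cand={2,5} pick 2 [2->2 ok]

0,2,4,0,2,3,0,3,1,4,5,4,5,2,2,2,2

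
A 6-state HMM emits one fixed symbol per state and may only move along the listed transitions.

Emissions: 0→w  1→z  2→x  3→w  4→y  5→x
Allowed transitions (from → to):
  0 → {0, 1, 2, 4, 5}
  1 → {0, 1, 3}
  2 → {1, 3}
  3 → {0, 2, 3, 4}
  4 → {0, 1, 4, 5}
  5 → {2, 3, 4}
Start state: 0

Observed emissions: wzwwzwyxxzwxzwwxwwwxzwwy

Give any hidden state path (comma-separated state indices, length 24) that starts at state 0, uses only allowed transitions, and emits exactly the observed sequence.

0,1,3,0,1,0,4,5,2,1,0,2,1,3,0,5,3,3,3,2,1,0,0,4

  t0 'w' -> {0,3}, take 0 (start)
  t1 'z' -> {1}, take 1 (0->1 ok)
  t2 'w' -> {0,3}, take 3 (1->3 ok)
  t3 'w' -> {0,3}, take 0 (3->0 ok)
  t4 'z' -> {1}, take 1 (0->1 ok)
  t5 'w' -> {0,3}, take 0 (1->0 ok)
  t6 'y' -> {4}, take 4 (0->4 ok)
  t7 'x' -> {2,5}, take 5 (4->5 ok)
  t8 'x' -> {2,5}, take 2 (5->2 ok)
  t9 'z' -> {1}, take 1 (2->1 ok)
  t10 'w' -> {0,3}, take 0 (1->0 ok)
  t11 'x' -> {2,5}, take 2 (0->2 ok)
  t12 'z' -> {1}, take 1 (2->1 ok)
  t13 'w' -> {0,3}, take 3 (1->3 ok)
  t14 'w' -> {0,3}, take 0 (3->0 ok)
  t15 'x' -> {2,5}, take 5 (0->5 ok)
  t16 'w' -> {0,3}, take 3 (5->3 ok)
  t17 'w' -> {0,3}, take 3 (3->3 ok)
  t18 'w' -> {0,3}, take 3 (3->3 ok)
  t19 'x' -> {2,5}, take 2 (3->2 ok)
  t20 'z' -> {1}, take 1 (2->1 ok)
  t21 'w' -> {0,3}, take 0 (1->0 ok)
  t22 'w' -> {0,3}, take 0 (0->0 ok)
  t23 'y' -> {4}, take 4 (0->4 ok)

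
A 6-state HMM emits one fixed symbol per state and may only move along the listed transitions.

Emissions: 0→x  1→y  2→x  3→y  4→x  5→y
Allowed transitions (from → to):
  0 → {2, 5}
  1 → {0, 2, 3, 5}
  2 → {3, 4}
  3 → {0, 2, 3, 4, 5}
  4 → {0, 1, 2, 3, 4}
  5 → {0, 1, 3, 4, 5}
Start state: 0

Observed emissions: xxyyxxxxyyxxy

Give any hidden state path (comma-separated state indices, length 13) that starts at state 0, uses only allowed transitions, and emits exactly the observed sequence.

0,2,3,5,4,0,2,4,1,3,4,4,3

  [0] x  {0,2,4}  => 0  start
  [1] x  {0,2,4}  => 2  0->2 ok
  [2] y  {1,3,5}  => 3  2->3 ok
  [3] y  {1,3,5}  => 5  3->5 ok
  [4] x  {0,2,4}  => 4  5->4 ok
  [5] x  {0,2,4}  => 0  4->0 ok
  [6] x  {0,2,4}  => 2  0->2 ok
  [7] x  {0,2,4}  => 4  2->4 ok
  [8] y  {1,3,5}  => 1  4->1 ok
  [9] y  {1,3,5}  => 3  1->3 ok
  [10] x  {0,2,4}  => 4  3->4 ok
  [11] x  {0,2,4}  => 4  4->4 ok
  [12] y  {1,3,5}  => 3  4->3 ok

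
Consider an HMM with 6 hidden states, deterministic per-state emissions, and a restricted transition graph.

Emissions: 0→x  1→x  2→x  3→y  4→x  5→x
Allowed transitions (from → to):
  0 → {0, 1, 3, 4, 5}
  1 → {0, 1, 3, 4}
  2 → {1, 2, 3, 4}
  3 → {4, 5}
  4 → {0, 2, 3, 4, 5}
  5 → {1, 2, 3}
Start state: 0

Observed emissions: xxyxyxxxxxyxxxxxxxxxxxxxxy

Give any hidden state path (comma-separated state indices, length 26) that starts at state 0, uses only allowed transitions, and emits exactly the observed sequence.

  0: obs=x cand={0,1,2,4,5} pick 0 [start]
  1: obs=x cand={0,1,2,4,5} pick 5 [0->5 ok]
  2: obs=y cand={3} pick 3 [5->3 ok]
  3: obs=x cand={0,1,2,4,5} pick 5 [3->5 ok]
  4: obs=y cand={3} pick 3 [5->3 ok]
  5: obs=x cand={0,1,2,4,5} pick 4 [3->4 ok]
  6: obs=x cand={0,1,2,4,5} pick 4 [4->4 ok]
  7: obs=x cand={0,1,2,4,5} pick 0 [4->0 ok]
  8: obs=x cand={0,1,2,4,5} pick 5 [0->5 ok]
  9: obs=x cand={0,1,2,4,5} pick 1 [5->1 ok]
  10: obs=y cand={3} pick 3 [1->3 ok]
  11: obs=x cand={0,1,2,4,5} pick 4 [3->4 ok]
  12: obs=x cand={0,1,2,4,5} pick 0 [4->0 ok]
  13: obs=x cand={0,1,2,4,5} pick 1 [0->1 ok]
  14: obs=x cand={0,1,2,4,5} pick 0 [1->0 ok]
  15: obs=x cand={0,1,2,4,5} pick 0 [0->0 ok]
  16: obs=x cand={0,1,2,4,5} pick 0 [0->0 ok]
  17: obs=x cand={0,1,2,4,5} pick 4 [0->4 ok]
  18: obs=x cand={0,1,2,4,5} pick 0 [4->0 ok]
  19: obs=x cand={0,1,2,4,5} pick 5 [0->5 ok]
  20: obs=x cand={0,1,2,4,5} pick 2 [5->2 ok]
  21: obs=x cand={0,1,2,4,5} pick 2 [2->2 ok]
  22: obs=x cand={0,1,2,4,5} pick 4 [2->4 ok]
  23: obs=x cand={0,1,2,4,5} pick 4 [4->4 ok]
  24: obs=x cand={0,1,2,4,5} pick 5 [4->5 ok]
  25: obs=y cand={3} pick 3 [5->3 ok]

0,5,3,5,3,4,4,0,5,1,3,4,0,1,0,0,0,4,0,5,2,2,4,4,5,3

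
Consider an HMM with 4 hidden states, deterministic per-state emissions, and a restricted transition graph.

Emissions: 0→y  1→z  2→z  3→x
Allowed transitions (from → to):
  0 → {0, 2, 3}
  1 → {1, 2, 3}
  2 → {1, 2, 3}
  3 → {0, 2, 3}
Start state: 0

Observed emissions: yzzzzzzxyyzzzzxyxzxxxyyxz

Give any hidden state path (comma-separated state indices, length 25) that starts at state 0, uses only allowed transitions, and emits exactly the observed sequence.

0,2,2,1,2,1,1,3,0,0,2,2,1,1,3,0,3,2,3,3,3,0,0,3,2

  [0] y  {0}  => 0  start
  [1] z  {1,2}  => 2  0->2 ok
  [2] z  {1,2}  => 2  2->2 ok
  [3] z  {1,2}  => 1  2->1 ok
  [4] z  {1,2}  => 2  1->2 ok
  [5] z  {1,2}  => 1  2->1 ok
  [6] z  {1,2}  => 1  1->1 ok
  [7] x  {3}  => 3  1->3 ok
  [8] y  {0}  => 0  3->0 ok
  [9] y  {0}  => 0  0->0 ok
  [10] z  {1,2}  => 2  0->2 ok
  [11] z  {1,2}  => 2  2->2 ok
  [12] z  {1,2}  => 1  2->1 ok
  [13] z  {1,2}  => 1  1->1 ok
  [14] x  {3}  => 3  1->3 ok
  [15] y  {0}  => 0  3->0 ok
  [16] x  {3}  => 3  0->3 ok
  [17] z  {1,2}  => 2  3->2 ok
  [18] x  {3}  => 3  2->3 ok
  [19] x  {3}  => 3  3->3 ok
  [20] x  {3}  => 3  3->3 ok
  [21] y  {0}  => 0  3->0 ok
  [22] y  {0}  => 0  0->0 ok
  [23] x  {3}  => 3  0->3 ok
  [24] z  {1,2}  => 2  3->2 ok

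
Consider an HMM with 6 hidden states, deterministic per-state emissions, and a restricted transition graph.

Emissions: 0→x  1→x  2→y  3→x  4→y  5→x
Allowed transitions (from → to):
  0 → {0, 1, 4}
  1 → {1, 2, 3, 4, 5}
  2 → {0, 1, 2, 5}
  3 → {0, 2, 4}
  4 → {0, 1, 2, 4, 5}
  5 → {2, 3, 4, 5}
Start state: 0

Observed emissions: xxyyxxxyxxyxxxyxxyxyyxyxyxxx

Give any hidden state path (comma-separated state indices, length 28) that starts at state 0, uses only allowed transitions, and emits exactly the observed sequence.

0,0,4,4,5,5,3,2,1,5,2,0,0,1,2,5,5,2,5,2,2,5,2,1,2,1,3,0

  t0 'x' -> {0,1,3,5}, take 0 (start)
  t1 'x' -> {0,1,3,5}, take 0 (0->0 ok)
  t2 'y' -> {2,4}, take 4 (0->4 ok)
  t3 'y' -> {2,4}, take 4 (4->4 ok)
  t4 'x' -> {0,1,3,5}, take 5 (4->5 ok)
  t5 'x' -> {0,1,3,5}, take 5 (5->5 ok)
  t6 'x' -> {0,1,3,5}, take 3 (5->3 ok)
  t7 'y' -> {2,4}, take 2 (3->2 ok)
  t8 'x' -> {0,1,3,5}, take 1 (2->1 ok)
  t9 'x' -> {0,1,3,5}, take 5 (1->5 ok)
  t10 'y' -> {2,4}, take 2 (5->2 ok)
  t11 'x' -> {0,1,3,5}, take 0 (2->0 ok)
  t12 'x' -> {0,1,3,5}, take 0 (0->0 ok)
  t13 'x' -> {0,1,3,5}, take 1 (0->1 ok)
  t14 'y' -> {2,4}, take 2 (1->2 ok)
  t15 'x' -> {0,1,3,5}, take 5 (2->5 ok)
  t16 'x' -> {0,1,3,5}, take 5 (5->5 ok)
  t17 'y' -> {2,4}, take 2 (5->2 ok)
  t18 'x' -> {0,1,3,5}, take 5 (2->5 ok)
  t19 'y' -> {2,4}, take 2 (5->2 ok)
  t20 'y' -> {2,4}, take 2 (2->2 ok)
  t21 'x' -> {0,1,3,5}, take 5 (2->5 ok)
  t22 'y' -> {2,4}, take 2 (5->2 ok)
  t23 'x' -> {0,1,3,5}, take 1 (2->1 ok)
  t24 'y' -> {2,4}, take 2 (1->2 ok)
  t25 'x' -> {0,1,3,5}, take 1 (2->1 ok)
  t26 'x' -> {0,1,3,5}, take 3 (1->3 ok)
  t27 'x' -> {0,1,3,5}, take 0 (3->0 ok)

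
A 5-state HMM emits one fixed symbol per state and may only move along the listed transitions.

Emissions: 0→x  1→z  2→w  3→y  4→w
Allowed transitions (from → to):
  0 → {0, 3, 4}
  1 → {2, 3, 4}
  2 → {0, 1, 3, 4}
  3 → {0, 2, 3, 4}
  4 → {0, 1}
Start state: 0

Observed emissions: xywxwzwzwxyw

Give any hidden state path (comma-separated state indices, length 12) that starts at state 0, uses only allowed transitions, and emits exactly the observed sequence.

0,3,2,0,4,1,4,1,2,0,3,4

  0: obs=x cand={0} pick 0 [start]
  1: obs=y cand={3} pick 3 [0->3 ok]
  2: obs=w cand={2,4} pick 2 [3->2 ok]
  3: obs=x cand={0} pick 0 [2->0 ok]
  4: obs=w cand={2,4} pick 4 [0->4 ok]
  5: obs=z cand={1} pick 1 [4->1 ok]
  6: obs=w cand={2,4} pick 4 [1->4 ok]
  7: obs=z cand={1} pick 1 [4->1 ok]
  8: obs=w cand={2,4} pick 2 [1->2 ok]
  9: obs=x cand={0} pick 0 [2->0 ok]
  10: obs=y cand={3} pick 3 [0->3 ok]
  11: obs=w cand={2,4} pick 4 [3->4 ok]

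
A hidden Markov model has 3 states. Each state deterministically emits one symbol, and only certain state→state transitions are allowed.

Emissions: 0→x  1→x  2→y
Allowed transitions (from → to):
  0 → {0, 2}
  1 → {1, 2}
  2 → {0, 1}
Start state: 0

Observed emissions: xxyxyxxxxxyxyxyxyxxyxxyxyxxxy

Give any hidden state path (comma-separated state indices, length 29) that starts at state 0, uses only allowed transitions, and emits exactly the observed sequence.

  t0 'x' -> {0,1}, take 0 (start)
  t1 'x' -> {0,1}, take 0 (0->0 ok)
  t2 'y' -> {2}, take 2 (0->2 ok)
  t3 'x' -> {0,1}, take 0 (2->0 ok)
  t4 'y' -> {2}, take 2 (0->2 ok)
  t5 'x' -> {0,1}, take 0 (2->0 ok)
  t6 'x' -> {0,1}, take 0 (0->0 ok)
  t7 'x' -> {0,1}, take 0 (0->0 ok)
  t8 'x' -> {0,1}, take 0 (0->0 ok)
  t9 'x' -> {0,1}, take 0 (0->0 ok)
  t10 'y' -> {2}, take 2 (0->2 ok)
  t11 'x' -> {0,1}, take 0 (2->0 ok)
  t12 'y' -> {2}, take 2 (0->2 ok)
  t13 'x' -> {0,1}, take 0 (2->0 ok)
  t14 'y' -> {2}, take 2 (0->2 ok)
  t15 'x' -> {0,1}, take 0 (2->0 ok)
  t16 'y' -> {2}, take 2 (0->2 ok)
  t17 'x' -> {0,1}, take 1 (2->1 ok)
  t18 'x' -> {0,1}, take 1 (1->1 ok)
  t19 'y' -> {2}, take 2 (1->2 ok)
  t20 'x' -> {0,1}, take 1 (2->1 ok)
  t21 'x' -> {0,1}, take 1 (1->1 ok)
  t22 'y' -> {2}, take 2 (1->2 ok)
  t23 'x' -> {0,1}, take 1 (2->1 ok)
  t24 'y' -> {2}, take 2 (1->2 ok)
  t25 'x' -> {0,1}, take 1 (2->1 ok)
  t26 'x' -> {0,1}, take 1 (1->1 ok)
  t27 'x' -> {0,1}, take 1 (1->1 ok)
  t28 'y' -> {2}, take 2 (1->2 ok)

0,0,2,0,2,0,0,0,0,0,2,0,2,0,2,0,2,1,1,2,1,1,2,1,2,1,1,1,2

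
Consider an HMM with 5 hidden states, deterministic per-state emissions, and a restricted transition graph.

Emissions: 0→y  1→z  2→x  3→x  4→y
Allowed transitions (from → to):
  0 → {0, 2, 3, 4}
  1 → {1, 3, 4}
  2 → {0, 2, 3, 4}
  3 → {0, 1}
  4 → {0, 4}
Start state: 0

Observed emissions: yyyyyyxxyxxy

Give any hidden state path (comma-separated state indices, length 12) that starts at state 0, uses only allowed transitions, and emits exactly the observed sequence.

0,4,4,0,4,0,2,3,0,2,2,4

  [0] y  {0,4}  => 0  start
  [1] y  {0,4}  => 4  0->4 ok
  [2] y  {0,4}  => 4  4->4 ok
  [3] y  {0,4}  => 0  4->0 ok
  [4] y  {0,4}  => 4  0->4 ok
  [5] y  {0,4}  => 0  4->0 ok
  [6] x  {2,3}  => 2  0->2 ok
  [7] x  {2,3}  => 3  2->3 ok
  [8] y  {0,4}  => 0  3->0 ok
  [9] x  {2,3}  => 2  0->2 ok
  [10] x  {2,3}  => 2  2->2 ok
  [11] y  {0,4}  => 4  2->4 ok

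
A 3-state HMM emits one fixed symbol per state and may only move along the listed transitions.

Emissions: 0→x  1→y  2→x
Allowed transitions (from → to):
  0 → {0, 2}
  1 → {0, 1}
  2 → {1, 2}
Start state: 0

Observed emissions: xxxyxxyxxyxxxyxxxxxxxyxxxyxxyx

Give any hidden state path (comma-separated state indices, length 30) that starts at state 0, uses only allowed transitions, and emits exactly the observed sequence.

  t0 'x' -> {0,2}, take 0 (start)
  t1 'x' -> {0,2}, take 2 (0->2 ok)
  t2 'x' -> {0,2}, take 2 (2->2 ok)
  t3 'y' -> {1}, take 1 (2->1 ok)
  t4 'x' -> {0,2}, take 0 (1->0 ok)
  t5 'x' -> {0,2}, take 2 (0->2 ok)
  t6 'y' -> {1}, take 1 (2->1 ok)
  t7 'x' -> {0,2}, take 0 (1->0 ok)
  t8 'x' -> {0,2}, take 2 (0->2 ok)
  t9 'y' -> {1}, take 1 (2->1 ok)
  t10 'x' -> {0,2}, take 0 (1->0 ok)
  t11 'x' -> {0,2}, take 2 (0->2 ok)
  t12 'x' -> {0,2}, take 2 (2->2 ok)
  t13 'y' -> {1}, take 1 (2->1 ok)
  t14 'x' -> {0,2}, take 0 (1->0 ok)
  t15 'x' -> {0,2}, take 0 (0->0 ok)
  t16 'x' -> {0,2}, take 0 (0->0 ok)
  t17 'x' -> {0,2}, take 0 (0->0 ok)
  t18 'x' -> {0,2}, take 0 (0->0 ok)
  t19 'x' -> {0,2}, take 0 (0->0 ok)
  t20 'x' -> {0,2}, take 2 (0->2 ok)
  t21 'y' -> {1}, take 1 (2->1 ok)
  t22 'x' -> {0,2}, take 0 (1->0 ok)
  t23 'x' -> {0,2}, take 2 (0->2 ok)
  t24 'x' -> {0,2}, take 2 (2->2 ok)
  t25 'y' -> {1}, take 1 (2->1 ok)
  t26 'x' -> {0,2}, take 0 (1->0 ok)
  t27 'x' -> {0,2}, take 2 (0->2 ok)
  t28 'y' -> {1}, take 1 (2->1 ok)
  t29 'x' -> {0,2}, take 0 (1->0 ok)

0,2,2,1,0,2,1,0,2,1,0,2,2,1,0,0,0,0,0,0,2,1,0,2,2,1,0,2,1,0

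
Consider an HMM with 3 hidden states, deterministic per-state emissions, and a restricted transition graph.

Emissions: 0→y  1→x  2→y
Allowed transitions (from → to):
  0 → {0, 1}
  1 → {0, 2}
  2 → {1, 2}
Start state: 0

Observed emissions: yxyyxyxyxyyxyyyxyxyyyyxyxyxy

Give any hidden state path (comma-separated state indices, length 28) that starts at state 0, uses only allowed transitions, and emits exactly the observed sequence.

  [0] y  {0,2}  => 0  start
  [1] x  {1}  => 1  0->1 ok
  [2] y  {0,2}  => 2  1->2 ok
  [3] y  {0,2}  => 2  2->2 ok
  [4] x  {1}  => 1  2->1 ok
  [5] y  {0,2}  => 2  1->2 ok
  [6] x  {1}  => 1  2->1 ok
  [7] y  {0,2}  => 2  1->2 ok
  [8] x  {1}  => 1  2->1 ok
  [9] y  {0,2}  => 2  1->2 ok
  [10] y  {0,2}  => 2  2->2 ok
  [11] x  {1}  => 1  2->1 ok
  [12] y  {0,2}  => 2  1->2 ok
  [13] y  {0,2}  => 2  2->2 ok
  [14] y  {0,2}  => 2  2->2 ok
  [15] x  {1}  => 1  2->1 ok
  [16] y  {0,2}  => 2  1->2 ok
  [17] x  {1}  => 1  2->1 ok
  [18] y  {0,2}  => 0  1->0 ok
  [19] y  {0,2}  => 0  0->0 ok
  [20] y  {0,2}  => 0  0->0 ok
  [21] y  {0,2}  => 0  0->0 ok
  [22] x  {1}  => 1  0->1 ok
  [23] y  {0,2}  => 0  1->0 ok
  [24] x  {1}  => 1  0->1 ok
  [25] y  {0,2}  => 2  1->2 ok
  [26] x  {1}  => 1  2->1 ok
  [27] y  {0,2}  => 0  1->0 ok

0,1,2,2,1,2,1,2,1,2,2,1,2,2,2,1,2,1,0,0,0,0,1,0,1,2,1,0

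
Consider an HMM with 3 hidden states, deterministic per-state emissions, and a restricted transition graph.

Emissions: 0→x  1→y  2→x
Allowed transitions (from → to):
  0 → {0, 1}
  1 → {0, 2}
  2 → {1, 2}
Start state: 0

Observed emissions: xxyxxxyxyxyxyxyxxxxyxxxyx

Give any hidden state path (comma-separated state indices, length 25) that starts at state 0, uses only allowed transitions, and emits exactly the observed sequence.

  0: obs=x cand={0,2} pick 0 [start]
  1: obs=x cand={0,2} pick 0 [0->0 ok]
  2: obs=y cand={1} pick 1 [0->1 ok]
  3: obs=x cand={0,2} pick 2 [1->2 ok]
  4: obs=x cand={0,2} pick 2 [2->2 ok]
  5: obs=x cand={0,2} pick 2 [2->2 ok]
  6: obs=y cand={1} pick 1 [2->1 ok]
  7: obs=x cand={0,2} pick 0 [1->0 ok]
  8: obs=y cand={1} pick 1 [0->1 ok]
  9: obs=x cand={0,2} pick 2 [1->2 ok]
  10: obs=y cand={1} pick 1 [2->1 ok]
  11: obs=x cand={0,2} pick 0 [1->0 ok]
  12: obs=y cand={1} pick 1 [0->1 ok]
  13: obs=x cand={0,2} pick 2 [1->2 ok]
  14: obs=y cand={1} pick 1 [2->1 ok]
  15: obs=x cand={0,2} pick 2 [1->2 ok]
  16: obs=x cand={0,2} pick 2 [2->2 ok]
  17: obs=x cand={0,2} pick 2 [2->2 ok]
  18: obs=x cand={0,2} pick 2 [2->2 ok]
  19: obs=y cand={1} pick 1 [2->1 ok]
  20: obs=x cand={0,2} pick 0 [1->0 ok]
  21: obs=x cand={0,2} pick 0 [0->0 ok]
  22: obs=x cand={0,2} pick 0 [0->0 ok]
  23: obs=y cand={1} pick 1 [0->1 ok]
  24: obs=x cand={0,2} pick 0 [1->0 ok]

0,0,1,2,2,2,1,0,1,2,1,0,1,2,1,2,2,2,2,1,0,0,0,1,0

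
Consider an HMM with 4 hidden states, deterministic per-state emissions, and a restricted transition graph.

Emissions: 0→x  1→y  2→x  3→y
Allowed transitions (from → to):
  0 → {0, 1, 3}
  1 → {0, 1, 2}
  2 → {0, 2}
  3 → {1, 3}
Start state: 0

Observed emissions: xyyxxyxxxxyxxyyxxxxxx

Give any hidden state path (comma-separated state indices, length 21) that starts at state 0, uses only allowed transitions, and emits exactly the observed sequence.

0,3,1,2,0,1,2,2,2,0,1,2,0,3,1,2,2,2,0,0,0

  pos 0: x in {0,2}, choose 0; start
  pos 1: y in {1,3}, choose 3; 0->3 ok
  pos 2: y in {1,3}, choose 1; 3->1 ok
  pos 3: x in {0,2}, choose 2; 1->2 ok
  pos 4: x in {0,2}, choose 0; 2->0 ok
  pos 5: y in {1,3}, choose 1; 0->1 ok
  pos 6: x in {0,2}, choose 2; 1->2 ok
  pos 7: x in {0,2}, choose 2; 2->2 ok
  pos 8: x in {0,2}, choose 2; 2->2 ok
  pos 9: x in {0,2}, choose 0; 2->0 ok
  pos 10: y in {1,3}, choose 1; 0->1 ok
  pos 11: x in {0,2}, choose 2; 1->2 ok
  pos 12: x in {0,2}, choose 0; 2->0 ok
  pos 13: y in {1,3}, choose 3; 0->3 ok
  pos 14: y in {1,3}, choose 1; 3->1 ok
  pos 15: x in {0,2}, choose 2; 1->2 ok
  pos 16: x in {0,2}, choose 2; 2->2 ok
  pos 17: x in {0,2}, choose 2; 2->2 ok
  pos 18: x in {0,2}, choose 0; 2->0 ok
  pos 19: x in {0,2}, choose 0; 0->0 ok
  pos 20: x in {0,2}, choose 0; 0->0 ok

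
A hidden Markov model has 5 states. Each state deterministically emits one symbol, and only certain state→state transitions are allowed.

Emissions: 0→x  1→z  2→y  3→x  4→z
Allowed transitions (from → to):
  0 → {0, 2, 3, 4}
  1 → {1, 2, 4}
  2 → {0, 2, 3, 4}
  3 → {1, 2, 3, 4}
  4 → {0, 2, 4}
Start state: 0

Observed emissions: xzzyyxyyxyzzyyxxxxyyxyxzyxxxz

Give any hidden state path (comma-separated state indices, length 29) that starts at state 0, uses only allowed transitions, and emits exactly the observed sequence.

0,4,4,2,2,3,2,2,3,2,4,4,2,2,0,0,3,3,2,2,0,2,3,1,2,0,0,3,4

  t0 'x' -> {0,3}, take 0 (start)
  t1 'z' -> {1,4}, take 4 (0->4 ok)
  t2 'z' -> {1,4}, take 4 (4->4 ok)
  t3 'y' -> {2}, take 2 (4->2 ok)
  t4 'y' -> {2}, take 2 (2->2 ok)
  t5 'x' -> {0,3}, take 3 (2->3 ok)
  t6 'y' -> {2}, take 2 (3->2 ok)
  t7 'y' -> {2}, take 2 (2->2 ok)
  t8 'x' -> {0,3}, take 3 (2->3 ok)
  t9 'y' -> {2}, take 2 (3->2 ok)
  t10 'z' -> {1,4}, take 4 (2->4 ok)
  t11 'z' -> {1,4}, take 4 (4->4 ok)
  t12 'y' -> {2}, take 2 (4->2 ok)
  t13 'y' -> {2}, take 2 (2->2 ok)
  t14 'x' -> {0,3}, take 0 (2->0 ok)
  t15 'x' -> {0,3}, take 0 (0->0 ok)
  t16 'x' -> {0,3}, take 3 (0->3 ok)
  t17 'x' -> {0,3}, take 3 (3->3 ok)
  t18 'y' -> {2}, take 2 (3->2 ok)
  t19 'y' -> {2}, take 2 (2->2 ok)
  t20 'x' -> {0,3}, take 0 (2->0 ok)
  t21 'y' -> {2}, take 2 (0->2 ok)
  t22 'x' -> {0,3}, take 3 (2->3 ok)
  t23 'z' -> {1,4}, take 1 (3->1 ok)
  t24 'y' -> {2}, take 2 (1->2 ok)
  t25 'x' -> {0,3}, take 0 (2->0 ok)
  t26 'x' -> {0,3}, take 0 (0->0 ok)
  t27 'x' -> {0,3}, take 3 (0->3 ok)
  t28 'z' -> {1,4}, take 4 (3->4 ok)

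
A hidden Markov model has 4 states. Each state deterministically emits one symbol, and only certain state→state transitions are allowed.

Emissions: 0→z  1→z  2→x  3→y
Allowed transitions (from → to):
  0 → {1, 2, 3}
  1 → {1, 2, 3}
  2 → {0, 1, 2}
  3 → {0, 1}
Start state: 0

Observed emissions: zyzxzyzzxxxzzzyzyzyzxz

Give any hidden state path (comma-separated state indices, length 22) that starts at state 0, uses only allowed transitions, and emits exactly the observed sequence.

  t0 'z' -> {0,1}, take 0 (start)
  t1 'y' -> {3}, take 3 (0->3 ok)
  t2 'z' -> {0,1}, take 0 (3->0 ok)
  t3 'x' -> {2}, take 2 (0->2 ok)
  t4 'z' -> {0,1}, take 1 (2->1 ok)
  t5 'y' -> {3}, take 3 (1->3 ok)
  t6 'z' -> {0,1}, take 1 (3->1 ok)
  t7 'z' -> {0,1}, take 1 (1->1 ok)
  t8 'x' -> {2}, take 2 (1->2 ok)
  t9 'x' -> {2}, take 2 (2->2 ok)
  t10 'x' -> {2}, take 2 (2->2 ok)
  t11 'z' -> {0,1}, take 1 (2->1 ok)
  t12 'z' -> {0,1}, take 1 (1->1 ok)
  t13 'z' -> {0,1}, take 1 (1->1 ok)
  t14 'y' -> {3}, take 3 (1->3 ok)
  t15 'z' -> {0,1}, take 1 (3->1 ok)
  t16 'y' -> {3}, take 3 (1->3 ok)
  t17 'z' -> {0,1}, take 0 (3->0 ok)
  t18 'y' -> {3}, take 3 (0->3 ok)
  t19 'z' -> {0,1}, take 0 (3->0 ok)
  t20 'x' -> {2}, take 2 (0->2 ok)
  t21 'z' -> {0,1}, take 0 (2->0 ok)

0,3,0,2,1,3,1,1,2,2,2,1,1,1,3,1,3,0,3,0,2,0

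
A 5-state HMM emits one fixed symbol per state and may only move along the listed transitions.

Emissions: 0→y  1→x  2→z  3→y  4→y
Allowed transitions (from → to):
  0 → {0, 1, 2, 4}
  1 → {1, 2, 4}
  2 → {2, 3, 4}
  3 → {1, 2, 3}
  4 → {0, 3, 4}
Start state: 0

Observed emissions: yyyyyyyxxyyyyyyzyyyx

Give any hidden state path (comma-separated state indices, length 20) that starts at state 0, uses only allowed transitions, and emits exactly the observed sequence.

0,4,0,4,3,3,3,1,1,4,3,3,3,3,3,2,4,4,3,1

  t0 'y' -> {0,3,4}, take 0 (start)
  t1 'y' -> {0,3,4}, take 4 (0->4 ok)
  t2 'y' -> {0,3,4}, take 0 (4->0 ok)
  t3 'y' -> {0,3,4}, take 4 (0->4 ok)
  t4 'y' -> {0,3,4}, take 3 (4->3 ok)
  t5 'y' -> {0,3,4}, take 3 (3->3 ok)
  t6 'y' -> {0,3,4}, take 3 (3->3 ok)
  t7 'x' -> {1}, take 1 (3->1 ok)
  t8 'x' -> {1}, take 1 (1->1 ok)
  t9 'y' -> {0,3,4}, take 4 (1->4 ok)
  t10 'y' -> {0,3,4}, take 3 (4->3 ok)
  t11 'y' -> {0,3,4}, take 3 (3->3 ok)
  t12 'y' -> {0,3,4}, take 3 (3->3 ok)
  t13 'y' -> {0,3,4}, take 3 (3->3 ok)
  t14 'y' -> {0,3,4}, take 3 (3->3 ok)
  t15 'z' -> {2}, take 2 (3->2 ok)
  t16 'y' -> {0,3,4}, take 4 (2->4 ok)
  t17 'y' -> {0,3,4}, take 4 (4->4 ok)
  t18 'y' -> {0,3,4}, take 3 (4->3 ok)
  t19 'x' -> {1}, take 1 (3->1 ok)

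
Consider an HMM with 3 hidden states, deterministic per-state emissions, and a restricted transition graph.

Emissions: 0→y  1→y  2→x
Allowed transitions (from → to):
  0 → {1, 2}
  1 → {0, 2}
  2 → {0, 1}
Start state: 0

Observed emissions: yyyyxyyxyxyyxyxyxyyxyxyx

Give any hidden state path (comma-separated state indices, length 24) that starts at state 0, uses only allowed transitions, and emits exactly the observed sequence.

0,1,0,1,2,0,1,2,0,2,0,1,2,1,2,1,2,0,1,2,0,2,0,2

  t0 'y' -> {0,1}, take 0 (start)
  t1 'y' -> {0,1}, take 1 (0->1 ok)
  t2 'y' -> {0,1}, take 0 (1->0 ok)
  t3 'y' -> {0,1}, take 1 (0->1 ok)
  t4 'x' -> {2}, take 2 (1->2 ok)
  t5 'y' -> {0,1}, take 0 (2->0 ok)
  t6 'y' -> {0,1}, take 1 (0->1 ok)
  t7 'x' -> {2}, take 2 (1->2 ok)
  t8 'y' -> {0,1}, take 0 (2->0 ok)
  t9 'x' -> {2}, take 2 (0->2 ok)
  t10 'y' -> {0,1}, take 0 (2->0 ok)
  t11 'y' -> {0,1}, take 1 (0->1 ok)
  t12 'x' -> {2}, take 2 (1->2 ok)
  t13 'y' -> {0,1}, take 1 (2->1 ok)
  t14 'x' -> {2}, take 2 (1->2 ok)
  t15 'y' -> {0,1}, take 1 (2->1 ok)
  t16 'x' -> {2}, take 2 (1->2 ok)
  t17 'y' -> {0,1}, take 0 (2->0 ok)
  t18 'y' -> {0,1}, take 1 (0->1 ok)
  t19 'x' -> {2}, take 2 (1->2 ok)
  t20 'y' -> {0,1}, take 0 (2->0 ok)
  t21 'x' -> {2}, take 2 (0->2 ok)
  t22 'y' -> {0,1}, take 0 (2->0 ok)
  t23 'x' -> {2}, take 2 (0->2 ok)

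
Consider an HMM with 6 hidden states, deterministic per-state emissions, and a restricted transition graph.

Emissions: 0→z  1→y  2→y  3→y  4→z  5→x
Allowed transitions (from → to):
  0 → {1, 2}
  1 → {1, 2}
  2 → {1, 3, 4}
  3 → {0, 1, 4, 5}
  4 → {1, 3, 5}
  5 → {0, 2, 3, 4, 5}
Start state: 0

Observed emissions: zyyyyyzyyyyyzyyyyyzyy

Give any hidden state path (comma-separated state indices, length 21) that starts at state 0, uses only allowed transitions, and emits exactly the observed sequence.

0,1,2,1,2,3,4,3,1,2,1,2,4,1,1,1,2,3,4,1,1

  [0] z  {0,4}  => 0  start
  [1] y  {1,2,3}  => 1  0->1 ok
  [2] y  {1,2,3}  => 2  1->2 ok
  [3] y  {1,2,3}  => 1  2->1 ok
  [4] y  {1,2,3}  => 2  1->2 ok
  [5] y  {1,2,3}  => 3  2->3 ok
  [6] z  {0,4}  => 4  3->4 ok
  [7] y  {1,2,3}  => 3  4->3 ok
  [8] y  {1,2,3}  => 1  3->1 ok
  [9] y  {1,2,3}  => 2  1->2 ok
  [10] y  {1,2,3}  => 1  2->1 ok
  [11] y  {1,2,3}  => 2  1->2 ok
  [12] z  {0,4}  => 4  2->4 ok
  [13] y  {1,2,3}  => 1  4->1 ok
  [14] y  {1,2,3}  => 1  1->1 ok
  [15] y  {1,2,3}  => 1  1->1 ok
  [16] y  {1,2,3}  => 2  1->2 ok
  [17] y  {1,2,3}  => 3  2->3 ok
  [18] z  {0,4}  => 4  3->4 ok
  [19] y  {1,2,3}  => 1  4->1 ok
  [20] y  {1,2,3}  => 1  1->1 ok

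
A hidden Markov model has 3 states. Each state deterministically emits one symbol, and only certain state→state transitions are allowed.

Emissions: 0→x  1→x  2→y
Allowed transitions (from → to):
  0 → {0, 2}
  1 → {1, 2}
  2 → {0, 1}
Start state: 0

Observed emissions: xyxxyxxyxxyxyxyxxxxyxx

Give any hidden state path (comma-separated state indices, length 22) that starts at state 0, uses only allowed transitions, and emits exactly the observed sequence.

0,2,0,0,2,0,0,2,1,1,2,0,2,1,2,0,0,0,0,2,1,1

  t0 'x' -> {0,1}, take 0 (start)
  t1 'y' -> {2}, take 2 (0->2 ok)
  t2 'x' -> {0,1}, take 0 (2->0 ok)
  t3 'x' -> {0,1}, take 0 (0->0 ok)
  t4 'y' -> {2}, take 2 (0->2 ok)
  t5 'x' -> {0,1}, take 0 (2->0 ok)
  t6 'x' -> {0,1}, take 0 (0->0 ok)
  t7 'y' -> {2}, take 2 (0->2 ok)
  t8 'x' -> {0,1}, take 1 (2->1 ok)
  t9 'x' -> {0,1}, take 1 (1->1 ok)
  t10 'y' -> {2}, take 2 (1->2 ok)
  t11 'x' -> {0,1}, take 0 (2->0 ok)
  t12 'y' -> {2}, take 2 (0->2 ok)
  t13 'x' -> {0,1}, take 1 (2->1 ok)
  t14 'y' -> {2}, take 2 (1->2 ok)
  t15 'x' -> {0,1}, take 0 (2->0 ok)
  t16 'x' -> {0,1}, take 0 (0->0 ok)
  t17 'x' -> {0,1}, take 0 (0->0 ok)
  t18 'x' -> {0,1}, take 0 (0->0 ok)
  t19 'y' -> {2}, take 2 (0->2 ok)
  t20 'x' -> {0,1}, take 1 (2->1 ok)
  t21 'x' -> {0,1}, take 1 (1->1 ok)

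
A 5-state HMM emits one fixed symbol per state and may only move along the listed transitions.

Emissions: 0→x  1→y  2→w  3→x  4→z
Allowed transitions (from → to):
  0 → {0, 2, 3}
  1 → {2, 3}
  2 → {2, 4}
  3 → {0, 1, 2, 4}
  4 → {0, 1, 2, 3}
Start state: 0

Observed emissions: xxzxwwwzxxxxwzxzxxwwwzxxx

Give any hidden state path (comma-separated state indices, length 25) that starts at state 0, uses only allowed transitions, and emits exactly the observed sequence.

0,3,4,0,2,2,2,4,0,0,0,3,2,4,3,4,0,3,2,2,2,4,3,0,3

  pos 0: x in {0,3}, choose 0; start
  pos 1: x in {0,3}, choose 3; 0->3 ok
  pos 2: z in {4}, choose 4; 3->4 ok
  pos 3: x in {0,3}, choose 0; 4->0 ok
  pos 4: w in {2}, choose 2; 0->2 ok
  pos 5: w in {2}, choose 2; 2->2 ok
  pos 6: w in {2}, choose 2; 2->2 ok
  pos 7: z in {4}, choose 4; 2->4 ok
  pos 8: x in {0,3}, choose 0; 4->0 ok
  pos 9: x in {0,3}, choose 0; 0->0 ok
  pos 10: x in {0,3}, choose 0; 0->0 ok
  pos 11: x in {0,3}, choose 3; 0->3 ok
  pos 12: w in {2}, choose 2; 3->2 ok
  pos 13: z in {4}, choose 4; 2->4 ok
  pos 14: x in {0,3}, choose 3; 4->3 ok
  pos 15: z in {4}, choose 4; 3->4 ok
  pos 16: x in {0,3}, choose 0; 4->0 ok
  pos 17: x in {0,3}, choose 3; 0->3 ok
  pos 18: w in {2}, choose 2; 3->2 ok
  pos 19: w in {2}, choose 2; 2->2 ok
  pos 20: w in {2}, choose 2; 2->2 ok
  pos 21: z in {4}, choose 4; 2->4 ok
  pos 22: x in {0,3}, choose 3; 4->3 ok
  pos 23: x in {0,3}, choose 0; 3->0 ok
  pos 24: x in {0,3}, choose 3; 0->3 ok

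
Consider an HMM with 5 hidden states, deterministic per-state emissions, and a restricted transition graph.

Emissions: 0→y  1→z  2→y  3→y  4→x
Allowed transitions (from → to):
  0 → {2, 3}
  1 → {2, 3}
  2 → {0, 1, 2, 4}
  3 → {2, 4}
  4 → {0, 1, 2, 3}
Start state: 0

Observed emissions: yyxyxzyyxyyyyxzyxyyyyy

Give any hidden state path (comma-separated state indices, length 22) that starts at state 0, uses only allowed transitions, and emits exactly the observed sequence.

0,3,4,3,4,1,3,2,4,2,2,0,2,4,1,3,4,0,2,2,2,2

  0: obs=y cand={0,2,3} pick 0 [start]
  1: obs=y cand={0,2,3} pick 3 [0->3 ok]
  2: obs=x cand={4} pick 4 [3->4 ok]
  3: obs=y cand={0,2,3} pick 3 [4->3 ok]
  4: obs=x cand={4} pick 4 [3->4 ok]
  5: obs=z cand={1} pick 1 [4->1 ok]
  6: obs=y cand={0,2,3} pick 3 [1->3 ok]
  7: obs=y cand={0,2,3} pick 2 [3->2 ok]
  8: obs=x cand={4} pick 4 [2->4 ok]
  9: obs=y cand={0,2,3} pick 2 [4->2 ok]
  10: obs=y cand={0,2,3} pick 2 [2->2 ok]
  11: obs=y cand={0,2,3} pick 0 [2->0 ok]
  12: obs=y cand={0,2,3} pick 2 [0->2 ok]
  13: obs=x cand={4} pick 4 [2->4 ok]
  14: obs=z cand={1} pick 1 [4->1 ok]
  15: obs=y cand={0,2,3} pick 3 [1->3 ok]
  16: obs=x cand={4} pick 4 [3->4 ok]
  17: obs=y cand={0,2,3} pick 0 [4->0 ok]
  18: obs=y cand={0,2,3} pick 2 [0->2 ok]
  19: obs=y cand={0,2,3} pick 2 [2->2 ok]
  20: obs=y cand={0,2,3} pick 2 [2->2 ok]
  21: obs=y cand={0,2,3} pick 2 [2->2 ok]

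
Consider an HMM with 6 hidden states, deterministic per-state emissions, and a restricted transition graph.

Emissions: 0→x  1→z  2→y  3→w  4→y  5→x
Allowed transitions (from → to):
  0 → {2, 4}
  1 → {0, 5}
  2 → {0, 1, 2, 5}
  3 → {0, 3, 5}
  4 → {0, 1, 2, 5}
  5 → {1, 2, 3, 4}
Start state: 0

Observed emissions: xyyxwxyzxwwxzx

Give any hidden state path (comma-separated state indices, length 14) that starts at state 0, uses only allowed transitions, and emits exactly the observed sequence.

  0: obs=x cand={0,5} pick 0 [start]
  1: obs=y cand={2,4} pick 4 [0->4 ok]
  2: obs=y cand={2,4} pick 2 [4->2 ok]
  3: obs=x cand={0,5} pick 5 [2->5 ok]
  4: obs=w cand={3} pick 3 [5->3 ok]
  5: obs=x cand={0,5} pick 5 [3->5 ok]
  6: obs=y cand={2,4} pick 4 [5->4 ok]
  7: obs=z cand={1} pick 1 [4->1 ok]
  8: obs=x cand={0,5} pick 5 [1->5 ok]
  9: obs=w cand={3} pick 3 [5->3 ok]
  10: obs=w cand={3} pick 3 [3->3 ok]
  11: obs=x cand={0,5} pick 5 [3->5 ok]
  12: obs=z cand={1} pick 1 [5->1 ok]
  13: obs=x cand={0,5} pick 5 [1->5 ok]

0,4,2,5,3,5,4,1,5,3,3,5,1,5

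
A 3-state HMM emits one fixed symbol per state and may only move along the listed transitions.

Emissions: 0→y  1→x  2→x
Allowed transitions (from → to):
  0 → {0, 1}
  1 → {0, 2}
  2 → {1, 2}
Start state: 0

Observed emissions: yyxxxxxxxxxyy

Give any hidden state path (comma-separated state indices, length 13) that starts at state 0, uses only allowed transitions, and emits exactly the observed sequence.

  pos 0: y in {0}, choose 0; start
  pos 1: y in {0}, choose 0; 0->0 ok
  pos 2: x in {1,2}, choose 1; 0->1 ok
  pos 3: x in {1,2}, choose 2; 1->2 ok
  pos 4: x in {1,2}, choose 2; 2->2 ok
  pos 5: x in {1,2}, choose 1; 2->1 ok
  pos 6: x in {1,2}, choose 2; 1->2 ok
  pos 7: x in {1,2}, choose 2; 2->2 ok
  pos 8: x in {1,2}, choose 1; 2->1 ok
  pos 9: x in {1,2}, choose 2; 1->2 ok
  pos 10: x in {1,2}, choose 1; 2->1 ok
  pos 11: y in {0}, choose 0; 1->0 ok
  pos 12: y in {0}, choose 0; 0->0 ok

0,0,1,2,2,1,2,2,1,2,1,0,0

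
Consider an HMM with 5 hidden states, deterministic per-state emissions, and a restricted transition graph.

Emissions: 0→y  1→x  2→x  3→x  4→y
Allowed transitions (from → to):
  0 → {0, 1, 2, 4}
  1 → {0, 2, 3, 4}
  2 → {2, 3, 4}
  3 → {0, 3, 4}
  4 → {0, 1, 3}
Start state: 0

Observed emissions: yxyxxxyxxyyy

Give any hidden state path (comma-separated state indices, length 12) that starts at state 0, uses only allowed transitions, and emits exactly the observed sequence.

  0: obs=y cand={0,4} pick 0 [start]
  1: obs=x cand={1,2,3} pick 2 [0->2 ok]
  2: obs=y cand={0,4} pick 4 [2->4 ok]
  3: obs=x cand={1,2,3} pick 1 [4->1 ok]
  4: obs=x cand={1,2,3} pick 2 [1->2 ok]
  5: obs=x cand={1,2,3} pick 3 [2->3 ok]
  6: obs=y cand={0,4} pick 0 [3->0 ok]
  7: obs=x cand={1,2,3} pick 2 [0->2 ok]
  8: obs=x cand={1,2,3} pick 2 [2->2 ok]
  9: obs=y cand={0,4} pick 4 [2->4 ok]
  10: obs=y cand={0,4} pick 0 [4->0 ok]
  11: obs=y cand={0,4} pick 4 [0->4 ok]

0,2,4,1,2,3,0,2,2,4,0,4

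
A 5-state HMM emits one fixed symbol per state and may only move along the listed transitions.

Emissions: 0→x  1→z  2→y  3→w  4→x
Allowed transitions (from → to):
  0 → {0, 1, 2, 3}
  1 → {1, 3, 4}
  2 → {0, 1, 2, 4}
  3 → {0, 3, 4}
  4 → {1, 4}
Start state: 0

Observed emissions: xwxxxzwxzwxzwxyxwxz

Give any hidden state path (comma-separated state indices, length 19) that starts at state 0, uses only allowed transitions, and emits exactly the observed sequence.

0,3,0,0,0,1,3,4,1,3,4,1,3,0,2,0,3,4,1

  [0] x  {0,4}  => 0  start
  [1] w  {3}  => 3  0->3 ok
  [2] x  {0,4}  => 0  3->0 ok
  [3] x  {0,4}  => 0  0->0 ok
  [4] x  {0,4}  => 0  0->0 ok
  [5] z  {1}  => 1  0->1 ok
  [6] w  {3}  => 3  1->3 ok
  [7] x  {0,4}  => 4  3->4 ok
  [8] z  {1}  => 1  4->1 ok
  [9] w  {3}  => 3  1->3 ok
  [10] x  {0,4}  => 4  3->4 ok
  [11] z  {1}  => 1  4->1 ok
  [12] w  {3}  => 3  1->3 ok
  [13] x  {0,4}  => 0  3->0 ok
  [14] y  {2}  => 2  0->2 ok
  [15] x  {0,4}  => 0  2->0 ok
  [16] w  {3}  => 3  0->3 ok
  [17] x  {0,4}  => 4  3->4 ok
  [18] z  {1}  => 1  4->1 ok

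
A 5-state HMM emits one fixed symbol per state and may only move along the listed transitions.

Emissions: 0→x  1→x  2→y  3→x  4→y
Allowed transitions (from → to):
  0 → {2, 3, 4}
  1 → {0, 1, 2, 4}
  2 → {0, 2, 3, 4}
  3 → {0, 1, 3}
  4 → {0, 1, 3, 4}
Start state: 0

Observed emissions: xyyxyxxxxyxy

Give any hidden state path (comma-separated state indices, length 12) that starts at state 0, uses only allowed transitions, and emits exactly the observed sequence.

  0: obs=x cand={0,1,3} pick 0 [start]
  1: obs=y cand={2,4} pick 2 [0->2 ok]
  2: obs=y cand={2,4} pick 2 [2->2 ok]
  3: obs=x cand={0,1,3} pick 0 [2->0 ok]
  4: obs=y cand={2,4} pick 4 [0->4 ok]
  5: obs=x cand={0,1,3} pick 3 [4->3 ok]
  6: obs=x cand={0,1,3} pick 3 [3->3 ok]
  7: obs=x cand={0,1,3} pick 1 [3->1 ok]
  8: obs=x cand={0,1,3} pick 1 [1->1 ok]
  9: obs=y cand={2,4} pick 4 [1->4 ok]
  10: obs=x cand={0,1,3} pick 0 [4->0 ok]
  11: obs=y cand={2,4} pick 4 [0->4 ok]

0,2,2,0,4,3,3,1,1,4,0,4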